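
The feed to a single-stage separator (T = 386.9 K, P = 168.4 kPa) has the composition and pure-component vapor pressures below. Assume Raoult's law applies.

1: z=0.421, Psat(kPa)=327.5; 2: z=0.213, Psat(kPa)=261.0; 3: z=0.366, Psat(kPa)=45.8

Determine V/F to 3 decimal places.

V/F = 0.414

Raoult's law: Kᵢ = Pᵢˢᵃᵗ/P = Pᵢˢᵃᵗ/168.4.
  K_1 = 327.5/168.4 = 1.94477, K_2 = 261.0/168.4 = 1.54988, K_3 = 45.8/168.4 = 0.27197
Material balance + equilibrium reduce to Σ zᵢ(Kᵢ−1)/(1+V/F(Kᵢ−1)) = 0.
g(0) = ΣzᵢKᵢ − 1 = 0.248 and g(1) = 1 − Σzᵢ/Kᵢ = -0.700, so a root lies in (0, 1).
Newton iteration, V/F⁰ = 0.53:
  V/F = 0.530: g = -0.0781, g' = -0.720 → V/F = 0.421
  V/F = 0.421: g = -0.0048, g' = -0.638 → V/F = 0.414
Converged at V/F = 0.414.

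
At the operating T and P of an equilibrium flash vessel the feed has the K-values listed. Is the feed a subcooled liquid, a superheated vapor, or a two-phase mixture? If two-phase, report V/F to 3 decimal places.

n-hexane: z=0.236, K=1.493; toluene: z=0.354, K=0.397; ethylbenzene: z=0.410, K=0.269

subcooled liquid

ΣzᵢKᵢ = 0.603; Σzᵢ/Kᵢ = 2.574.
Since ΣzᵢKᵢ < 1 the mixture is below its bubble point — single liquid phase.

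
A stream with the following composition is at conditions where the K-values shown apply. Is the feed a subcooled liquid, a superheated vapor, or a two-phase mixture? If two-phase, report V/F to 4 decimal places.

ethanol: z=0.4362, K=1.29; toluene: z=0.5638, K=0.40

subcooled liquid

ΣzᵢKᵢ = 0.7882; Σzᵢ/Kᵢ = 1.7476.
Since ΣzᵢKᵢ < 1 the mixture is below its bubble point — single liquid phase.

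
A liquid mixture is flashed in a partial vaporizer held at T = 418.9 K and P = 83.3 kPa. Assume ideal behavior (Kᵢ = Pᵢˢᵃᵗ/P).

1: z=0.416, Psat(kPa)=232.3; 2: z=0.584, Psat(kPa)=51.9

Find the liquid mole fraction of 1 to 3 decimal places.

Raoult's law: Kᵢ = Pᵢˢᵃᵗ/P = Pᵢˢᵃᵗ/83.3.
  K_1 = 232.3/83.3 = 2.78872, K_2 = 51.9/83.3 = 0.62305
Rachford–Rice: g(ψ) = Σ zᵢ(Kᵢ−1)/(1+ψ(Kᵢ−1)) = 0.
Check two-phase: ΣzᵢKᵢ = 1.524 > 1 and Σzᵢ/Kᵢ = 1.086 > 1, so g(0) = 0.524 > 0 and g(1) = -0.086 < 0.
Binary case is linear: z₁(K₁−1)(1+ψ(K₂−1)) + z₂(K₂−1)(1+ψ(K₁−1)) = 0
⇒ ψ = [z₁(K₁−1)+z₂(K₂−1)] / [−(K₁−1)(K₂−1)] = 0.5240/0.6743 = 0.777
Compositions from xᵢ = zᵢ/(1+ψ(Kᵢ−1)), yᵢ = Kᵢxᵢ:
  1: x = 0.174, y = 0.485
  2: x = 0.826, y = 0.515

x_1 = 0.174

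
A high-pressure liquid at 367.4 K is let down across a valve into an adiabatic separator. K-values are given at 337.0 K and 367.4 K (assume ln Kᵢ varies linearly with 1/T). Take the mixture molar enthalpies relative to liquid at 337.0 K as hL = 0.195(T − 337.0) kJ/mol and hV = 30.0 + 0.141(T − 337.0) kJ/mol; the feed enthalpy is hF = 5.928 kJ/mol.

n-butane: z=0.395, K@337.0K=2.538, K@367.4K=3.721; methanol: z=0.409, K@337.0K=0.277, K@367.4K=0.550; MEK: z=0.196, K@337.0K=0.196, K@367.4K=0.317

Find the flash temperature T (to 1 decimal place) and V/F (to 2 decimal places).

Adiabatic flash: solve Rachford–Rice at each trial T, then check hF = ψ·hV(T) + (1−ψ)·hL(T).
  T = 337.0 K: K = (2.538, 0.277, 0.196), RR gives ψ = 0.134, H_out = 4.010 kJ/mol
  T = 367.4 K: K = (3.721, 0.550, 0.317), RR gives ψ = 0.517, H_out = 20.582 kJ/mol
  T = 352.2 K: K = (3.099, 0.396, 0.252), RR gives ψ = 0.317, H_out = 12.217 kJ/mol
  T = 344.6 K: K = (2.810, 0.333, 0.223), RR gives ψ = 0.227, H_out = 8.203 kJ/mol
  T = 340.8 K: K = (2.672, 0.304, 0.209), RR gives ψ = 0.181, H_out = 6.144 kJ/mol
  T = 338.9 K: K = (2.605, 0.290, 0.202), RR gives ψ = 0.158, H_out = 5.089 kJ/mol
Linear interpolation between T = 338.9 (H_out = 5.089) and T = 340.8 (H_out = 6.144) on hF = 5.928 gives T ≈ 340.4 K, at which ψ = 0.18.

T = 340.4 K, V/F = 0.18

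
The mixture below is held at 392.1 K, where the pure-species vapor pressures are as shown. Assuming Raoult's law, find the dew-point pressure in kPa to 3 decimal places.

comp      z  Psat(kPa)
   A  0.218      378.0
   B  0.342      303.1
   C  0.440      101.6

At the dew point ψ → 1, so Σzᵢ/Kᵢ = 1 with Kᵢ = Pᵢˢᵃᵗ/P ⇒ 1/P = Σzᵢ/Pᵢˢᵃᵗ.
1/P = 0.218/378.0 + 0.342/303.1 + 0.440/101.6 = 0.006036 ⇒ P = 165.679 kPa

Pdew = 165.679 kPa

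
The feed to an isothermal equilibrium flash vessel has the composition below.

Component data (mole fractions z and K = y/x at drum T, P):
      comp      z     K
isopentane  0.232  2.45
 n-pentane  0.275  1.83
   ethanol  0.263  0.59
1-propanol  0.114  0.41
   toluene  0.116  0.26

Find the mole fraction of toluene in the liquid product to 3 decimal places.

x_toluene = 0.180

Rachford–Rice: g(β) = Σ zᵢ(Kᵢ−1)/(1+β(Kᵢ−1)) = 0.
g(0) = ΣzᵢKᵢ − 1 = 0.304 and g(1) = 1 − Σzᵢ/Kᵢ = -0.415, so a root lies in (0, 1).
Iterate (Newton) starting at β = 0.59:
  β = 0.590: g = -0.0633, g' = -0.597 → β = 0.484
  β = 0.484: g = -0.0020, g' = -0.566 → β = 0.481
Converged at β = 0.481.
Compositions from xᵢ = zᵢ/(1+β(Kᵢ−1)), yᵢ = Kᵢxᵢ:
  isopentane: x = 0.137, y = 0.335
  n-pentane: x = 0.197, y = 0.360
  ethanol: x = 0.328, y = 0.193
  1-propanol: x = 0.159, y = 0.065
  toluene: x = 0.180, y = 0.047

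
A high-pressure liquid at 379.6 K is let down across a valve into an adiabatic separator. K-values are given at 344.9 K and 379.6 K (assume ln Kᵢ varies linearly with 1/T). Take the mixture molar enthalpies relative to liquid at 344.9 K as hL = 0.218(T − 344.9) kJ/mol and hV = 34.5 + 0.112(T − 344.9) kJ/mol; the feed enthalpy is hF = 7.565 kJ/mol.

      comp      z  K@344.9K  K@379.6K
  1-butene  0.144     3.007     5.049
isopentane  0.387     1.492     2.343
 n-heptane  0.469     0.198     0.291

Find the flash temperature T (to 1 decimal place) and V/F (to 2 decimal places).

T = 349.9 K, V/F = 0.19

Adiabatic flash: solve Rachford–Rice at each trial T, then check hF = ψ·hV(T) + (1−ψ)·hL(T).
  T = 344.9 K: K = (3.007, 1.492, 0.198), RR gives ψ = 0.116, H_out = 3.995 kJ/mol
  T = 379.6 K: K = (5.049, 2.343, 0.291), RR gives ψ = 0.489, H_out = 22.648 kJ/mol
  T = 362.2 K: K = (3.942, 1.889, 0.242), RR gives ψ = 0.337, H_out = 14.782 kJ/mol
  T = 353.5 K: K = (3.452, 1.682, 0.219), RR gives ψ = 0.239, H_out = 9.887 kJ/mol
  T = 349.2 K: K = (3.224, 1.586, 0.209), RR gives ψ = 0.181, H_out = 7.099 kJ/mol
  T = 351.4 K: K = (3.339, 1.635, 0.214), RR gives ψ = 0.211, H_out = 8.561 kJ/mol
Linear interpolation between T = 349.2 (H_out = 7.099) and T = 351.4 (H_out = 8.561) on hF = 7.565 gives T ≈ 349.9 K, at which ψ = 0.19.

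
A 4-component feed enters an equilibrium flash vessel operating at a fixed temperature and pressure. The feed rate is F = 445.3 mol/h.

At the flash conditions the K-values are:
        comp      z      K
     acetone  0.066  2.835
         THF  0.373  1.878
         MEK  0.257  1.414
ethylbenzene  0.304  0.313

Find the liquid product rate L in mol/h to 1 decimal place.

Material balance + equilibrium reduce to Σ zᵢ(Kᵢ−1)/(1+V/F(Kᵢ−1)) = 0.
Check two-phase: ΣzᵢKᵢ = 1.346 > 1 and Σzᵢ/Kᵢ = 1.375 > 1, so g(0) = 0.346 > 0 and g(1) = -0.375 < 0.
Iterate (Newton) starting at V/F = 0.5:
  V/F = 0.500: g = 0.0608, g' = -0.562 → V/F = 0.608
  V/F = 0.608: g = -0.0029, g' = -0.623 → V/F = 0.603
Converged at V/F = 0.603.
Then V = V/F·F = 0.6033·445.3 = 268.7 mol/h and L = F − V = 176.6 mol/h.

L = 176.6 mol/h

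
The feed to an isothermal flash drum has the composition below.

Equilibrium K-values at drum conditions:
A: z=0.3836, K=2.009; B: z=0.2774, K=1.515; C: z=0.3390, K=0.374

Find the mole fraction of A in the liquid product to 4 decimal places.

x_A = 0.2361

Material balance + equilibrium reduce to Σ zᵢ(Kᵢ−1)/(1+V/F(Kᵢ−1)) = 0.
Feasibility: ΣzᵢKᵢ = 1.3177, Σzᵢ/Kᵢ = 1.2805 — both > 1, two phases present.
Iterate (Newton) starting at V/F = 0.45:
  V/F = 0.4500: g = 0.08673, g' = -0.4907 → V/F = 0.6268
  V/F = 0.6268: g = -0.00413, g' = -0.5484 → V/F = 0.6192
Converged at V/F = 0.6192.
Compositions from xᵢ = zᵢ/(1+V/F(Kᵢ−1)), yᵢ = Kᵢxᵢ:
  A: x = 0.2361, y = 0.4743
  B: x = 0.2103, y = 0.3186
  C: x = 0.5536, y = 0.2070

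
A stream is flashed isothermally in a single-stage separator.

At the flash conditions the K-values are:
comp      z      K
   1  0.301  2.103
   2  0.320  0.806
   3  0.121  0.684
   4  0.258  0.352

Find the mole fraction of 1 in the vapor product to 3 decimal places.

y_1 = 0.548

Let ψ = V/F and solve Σ zᵢ(Kᵢ−1)/(1+ψ(Kᵢ−1)) = 0.
Check two-phase: ΣzᵢKᵢ = 1.065 > 1 and Σzᵢ/Kᵢ = 1.450 > 1, so g(0) = 0.065 > 0 and g(1) = -0.450 < 0.
Newton iteration, ψ⁰ = 0.56:
  ψ = 0.560: g = -0.1733, g' = -0.440 → ψ = 0.166
  ψ = 0.166: g = -0.0112, g' = -0.424 → ψ = 0.140
Converged at ψ = 0.140.
Compositions from xᵢ = zᵢ/(1+ψ(Kᵢ−1)), yᵢ = Kᵢxᵢ:
  1: x = 0.261, y = 0.548
  2: x = 0.329, y = 0.265
  3: x = 0.127, y = 0.087
  4: x = 0.284, y = 0.100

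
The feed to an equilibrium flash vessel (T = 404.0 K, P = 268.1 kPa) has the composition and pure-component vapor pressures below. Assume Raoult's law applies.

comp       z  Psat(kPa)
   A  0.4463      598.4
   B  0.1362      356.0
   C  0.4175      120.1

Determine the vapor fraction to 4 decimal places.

Raoult's law: Kᵢ = Pᵢˢᵃᵗ/P = Pᵢˢᵃᵗ/268.1.
  K_A = 598.4/268.1 = 2.232003, K_B = 356.0/268.1 = 1.327863, K_C = 120.1/268.1 = 0.447967
Newton iteration, ψ⁰ = 0.56:
  ψ = 0.5600: g = 0.02949, g' = -0.5142 → ψ = 0.6174
  ψ = 0.6174: g = -0.00018, g' = -0.5215 → ψ = 0.6170
Converged at ψ = 0.6170.

ψ = 0.6170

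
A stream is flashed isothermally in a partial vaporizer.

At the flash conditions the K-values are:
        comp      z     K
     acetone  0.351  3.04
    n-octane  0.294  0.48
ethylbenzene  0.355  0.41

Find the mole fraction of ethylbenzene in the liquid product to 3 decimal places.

Newton–Raphson from ψ = 0.33:
  ψ = 0.330: g = -0.0167, g' = -0.828 → ψ = 0.310
Converged at ψ = 0.310.
Compositions from xᵢ = zᵢ/(1+ψ(Kᵢ−1)), yᵢ = Kᵢxᵢ:
  acetone: x = 0.215, y = 0.654
  n-octane: x = 0.351, y = 0.168
  ethylbenzene: x = 0.434, y = 0.178

x_ethylbenzene = 0.434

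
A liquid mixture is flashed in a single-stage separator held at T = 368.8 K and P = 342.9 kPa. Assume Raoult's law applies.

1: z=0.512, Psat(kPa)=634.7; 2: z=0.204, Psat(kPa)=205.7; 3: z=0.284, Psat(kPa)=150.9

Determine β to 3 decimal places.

Raoult's law: Kᵢ = Pᵢˢᵃᵗ/P = Pᵢˢᵃᵗ/342.9.
  K_1 = 634.7/342.9 = 1.85098, K_2 = 205.7/342.9 = 0.59988, K_3 = 150.9/342.9 = 0.44007
Rachford–Rice: g(β) = Σ zᵢ(Kᵢ−1)/(1+β(Kᵢ−1)) = 0.
Check two-phase: ΣzᵢKᵢ = 1.195 > 1 and Σzᵢ/Kᵢ = 1.262 > 1, so g(0) = 0.195 > 0 and g(1) = -0.262 < 0.
Iterate (Newton) starting at β = 0.5:
  β = 0.500: g = -0.0172, g' = -0.405 → β = 0.457
Converged at β = 0.457.

β = 0.457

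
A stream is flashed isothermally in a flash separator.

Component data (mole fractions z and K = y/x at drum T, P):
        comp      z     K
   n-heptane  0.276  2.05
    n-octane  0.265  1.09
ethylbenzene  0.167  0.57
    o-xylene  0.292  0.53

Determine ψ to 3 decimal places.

Material balance + equilibrium reduce to Σ zᵢ(Kᵢ−1)/(1+ψ(Kᵢ−1)) = 0.
Check two-phase: ΣzᵢKᵢ = 1.105 > 1 and Σzᵢ/Kᵢ = 1.222 > 1, so g(0) = 0.105 > 0 and g(1) = -0.222 < 0.
Newton iteration, ψ⁰ = 0.5:
  ψ = 0.500: g = -0.0580, g' = -0.293 → ψ = 0.302
  ψ = 0.302: g = 0.0008, g' = -0.306 → ψ = 0.305
Converged at ψ = 0.305.

ψ = 0.305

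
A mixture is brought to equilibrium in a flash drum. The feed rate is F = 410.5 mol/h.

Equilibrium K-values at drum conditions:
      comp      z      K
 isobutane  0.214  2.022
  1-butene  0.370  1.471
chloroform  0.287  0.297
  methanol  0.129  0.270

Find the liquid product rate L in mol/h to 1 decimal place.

L = 331.8 mol/h

Rachford–Rice: g(β) = Σ zᵢ(Kᵢ−1)/(1+β(Kᵢ−1)) = 0.
g(0) = ΣzᵢKᵢ − 1 = 0.097 and g(1) = 1 − Σzᵢ/Kᵢ = -0.801, so a root lies in (0, 1).
Newton iteration, β⁰ = 0.5:
  β = 0.500: g = -0.1736, g' = -0.659 → β = 0.237
  β = 0.237: g = -0.0230, g' = -0.516 → β = 0.192
Converged at β = 0.192.
Then V = β·F = 0.1918·410.5 = 78.7 mol/h and L = F − V = 331.8 mol/h.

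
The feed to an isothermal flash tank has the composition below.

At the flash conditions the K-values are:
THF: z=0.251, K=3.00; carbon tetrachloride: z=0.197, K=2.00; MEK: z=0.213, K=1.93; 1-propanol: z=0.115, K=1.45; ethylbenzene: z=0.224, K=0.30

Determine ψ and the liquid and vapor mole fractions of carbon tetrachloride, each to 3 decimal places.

Material balance + equilibrium reduce to Σ zᵢ(Kᵢ−1)/(1+ψ(Kᵢ−1)) = 0.
Feasibility: ΣzᵢKᵢ = 1.792, Σzᵢ/Kᵢ = 1.119 — both > 1, two phases present.
Iterate (Newton) starting at ψ = 0.5:
  ψ = 0.500: g = 0.3186, g' = -0.700 → ψ = 0.955
  ψ = 0.955: g = -0.0590, g' = -1.233 → ψ = 0.907
  ψ = 0.907: g = -0.0041, g' = -1.072 → ψ = 0.904
Converged at ψ = 0.904.
Compositions from xᵢ = zᵢ/(1+ψ(Kᵢ−1)), yᵢ = Kᵢxᵢ:
  THF: x = 0.089, y = 0.268
  carbon tetrachloride: x = 0.103, y = 0.207
  MEK: x = 0.116, y = 0.223
  1-propanol: x = 0.082, y = 0.119
  ethylbenzene: x = 0.610, y = 0.183

ψ = 0.904, x_carbon tetrachloride = 0.103, y_carbon tetrachloride = 0.207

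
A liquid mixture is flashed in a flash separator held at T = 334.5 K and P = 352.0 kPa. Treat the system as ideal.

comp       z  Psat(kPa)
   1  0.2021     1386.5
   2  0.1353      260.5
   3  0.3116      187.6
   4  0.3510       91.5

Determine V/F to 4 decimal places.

V/F = 0.0925

Raoult's law: Kᵢ = Pᵢˢᵃᵗ/P = Pᵢˢᵃᵗ/352.0.
  K_1 = 1386.5/352.0 = 3.938920, K_2 = 260.5/352.0 = 0.740057, K_3 = 187.6/352.0 = 0.532955, K_4 = 91.5/352.0 = 0.259943
Material balance + equilibrium reduce to Σ zᵢ(Kᵢ−1)/(1+V/F(Kᵢ−1)) = 0.
g(0) = ΣzᵢKᵢ − 1 = 0.1535 and g(1) = 1 − Σzᵢ/Kᵢ = -1.1691, so a root lies in (0, 1).
Newton iteration, V/F⁰ = 0.5:
  V/F = 0.5000: g = -0.40211, g' = -0.8984 → V/F = 0.0524
  V/F = 0.0524: g = 0.05958, g' = -1.5995 → V/F = 0.0897
  V/F = 0.0897: g = 0.00395, g' = -1.3975 → V/F = 0.0925
Converged at V/F = 0.0925.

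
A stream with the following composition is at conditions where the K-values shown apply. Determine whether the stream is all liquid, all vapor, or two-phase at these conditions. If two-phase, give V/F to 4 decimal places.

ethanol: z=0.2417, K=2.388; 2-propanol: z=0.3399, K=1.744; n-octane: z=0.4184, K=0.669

all vapor

ΣzᵢKᵢ = 1.4499; Σzᵢ/Kᵢ = 0.9215.
Since Σzᵢ/Kᵢ < 1 the mixture is above its dew point — single vapor phase.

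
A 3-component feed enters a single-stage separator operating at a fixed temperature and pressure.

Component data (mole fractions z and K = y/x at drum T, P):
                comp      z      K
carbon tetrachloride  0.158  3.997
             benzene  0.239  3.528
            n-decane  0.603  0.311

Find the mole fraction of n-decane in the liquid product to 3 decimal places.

Material balance + equilibrium reduce to Σ zᵢ(Kᵢ−1)/(1+V/F(Kᵢ−1)) = 0.
Check two-phase: ΣzᵢKᵢ = 1.662 > 1 and Σzᵢ/Kᵢ = 2.046 > 1, so g(0) = 0.662 > 0 and g(1) = -1.046 < 0.
Newton iteration, V/F⁰ = 0.6:
  V/F = 0.600: g = -0.2990, g' = -1.254 → V/F = 0.362
  V/F = 0.362: g = -0.0105, g' = -1.251 → V/F = 0.353
Converged at V/F = 0.353.
Compositions from xᵢ = zᵢ/(1+V/F(Kᵢ−1)), yᵢ = Kᵢxᵢ:
  carbon tetrachloride: x = 0.077, y = 0.307
  benzene: x = 0.126, y = 0.445
  n-decane: x = 0.797, y = 0.248

x_n-decane = 0.797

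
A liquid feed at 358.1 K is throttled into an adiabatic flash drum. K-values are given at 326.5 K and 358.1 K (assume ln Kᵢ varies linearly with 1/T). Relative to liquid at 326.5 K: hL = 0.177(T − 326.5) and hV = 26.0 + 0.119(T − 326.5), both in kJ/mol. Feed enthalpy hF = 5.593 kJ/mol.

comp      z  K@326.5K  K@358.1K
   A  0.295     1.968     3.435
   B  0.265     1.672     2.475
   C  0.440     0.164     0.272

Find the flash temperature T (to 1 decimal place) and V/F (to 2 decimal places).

T = 329.5 K, V/F = 0.20

Adiabatic flash: solve Rachford–Rice at each trial T, then check hF = ψ·hV(T) + (1−ψ)·hL(T).
  T = 326.5 K: K = (1.968, 1.672, 0.164), RR gives ψ = 0.137, H_out = 3.554 kJ/mol
  T = 358.1 K: K = (3.435, 2.475, 0.272), RR gives ψ = 0.540, H_out = 18.645 kJ/mol
  T = 342.3 K: K = (2.634, 2.053, 0.214), RR gives ψ = 0.383, H_out = 12.408 kJ/mol
  T = 334.4 K: K = (2.284, 1.857, 0.188), RR gives ψ = 0.279, H_out = 8.529 kJ/mol
  T = 330.4 K: K = (2.120, 1.762, 0.175), RR gives ψ = 0.214, H_out = 6.196 kJ/mol
  T = 328.4 K: K = (2.041, 1.716, 0.170), RR gives ψ = 0.176, H_out = 4.894 kJ/mol
Linear interpolation between T = 328.4 (H_out = 4.894) and T = 330.4 (H_out = 6.196) on hF = 5.593 gives T ≈ 329.5 K, at which ψ = 0.20.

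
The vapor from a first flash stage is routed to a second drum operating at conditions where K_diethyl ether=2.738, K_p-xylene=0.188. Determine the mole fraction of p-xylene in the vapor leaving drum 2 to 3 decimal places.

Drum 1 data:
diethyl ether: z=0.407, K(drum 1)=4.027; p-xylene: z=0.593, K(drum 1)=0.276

Drum 1:
Rachford–Rice: g(ψ₁) = Σ zᵢ(Kᵢ−1)/(1+ψ₁(Kᵢ−1)) = 0.
g(0) = ΣzᵢKᵢ − 1 = 0.803 and g(1) = 1 − Σzᵢ/Kᵢ = -1.250, so a root lies in (0, 1).
Binary case is linear: z₁(K₁−1)(1+ψ₁(K₂−1)) + z₂(K₂−1)(1+ψ₁(K₁−1)) = 0
⇒ ψ₁ = [z₁(K₁−1)+z₂(K₂−1)] / [−(K₁−1)(K₂−1)] = 0.8027/2.1915 = 0.366
Drum-1 compositions:
  diethyl ether: x = 0.193, y = 0.777
  p-xylene: x = 0.807, y = 0.223
Drum-2 feed = drum-1 vapor: z₂ = (0.7773, 0.2227).
Drum 2:
Binary case is linear: z₁(K₁−1)(1+ψ₂(K₂−1)) + z₂(K₂−1)(1+ψ₂(K₁−1)) = 0
⇒ ψ₂ = [z₁(K₁−1)+z₂(K₂−1)] / [−(K₁−1)(K₂−1)] = 1.1700/1.4113 = 0.829
  diethyl ether: x = 0.318, y = 0.872
  p-xylene: x = 0.682, y = 0.128

y_p-xylene (drum 2) = 0.128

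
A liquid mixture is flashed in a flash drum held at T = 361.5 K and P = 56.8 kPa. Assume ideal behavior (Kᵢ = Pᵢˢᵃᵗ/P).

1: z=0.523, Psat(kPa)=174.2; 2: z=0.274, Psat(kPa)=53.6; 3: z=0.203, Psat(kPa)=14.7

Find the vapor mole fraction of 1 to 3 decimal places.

Raoult's law: Kᵢ = Pᵢˢᵃᵗ/P = Pᵢˢᵃᵗ/56.8.
  K_1 = 174.2/56.8 = 3.06690, K_2 = 53.6/56.8 = 0.94366, K_3 = 14.7/56.8 = 0.25880
Material balance + equilibrium reduce to Σ zᵢ(Kᵢ−1)/(1+β(Kᵢ−1)) = 0.
Check two-phase: ΣzᵢKᵢ = 1.915 > 1 and Σzᵢ/Kᵢ = 1.245 > 1, so g(0) = 0.915 > 0 and g(1) = -0.245 < 0.
Newton–Raphson from β = 0.44:
  β = 0.440: g = 0.3270, g' = -0.859 → β = 0.821
Converged at β = 0.821.
Compositions from xᵢ = zᵢ/(1+β(Kᵢ−1)), yᵢ = Kᵢxᵢ:
  1: x = 0.194, y = 0.595
  2: x = 0.287, y = 0.271
  3: x = 0.519, y = 0.134

y_1 = 0.595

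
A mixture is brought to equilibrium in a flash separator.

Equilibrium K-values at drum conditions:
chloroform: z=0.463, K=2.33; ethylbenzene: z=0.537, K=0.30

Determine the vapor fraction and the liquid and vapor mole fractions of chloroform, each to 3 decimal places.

ψ = 0.258, x_chloroform = 0.345, y_chloroform = 0.803

Material balance + equilibrium reduce to Σ zᵢ(Kᵢ−1)/(1+ψ(Kᵢ−1)) = 0.
g(0) = ΣzᵢKᵢ − 1 = 0.240 and g(1) = 1 − Σzᵢ/Kᵢ = -0.989, so a root lies in (0, 1).
Newton iteration, ψ⁰ = 0.5:
  ψ = 0.500: g = -0.2085, g' = -0.918 → ψ = 0.273
  ψ = 0.273: g = -0.0129, g' = -0.843 → ψ = 0.258
Converged at ψ = 0.258.
Compositions from xᵢ = zᵢ/(1+ψ(Kᵢ−1)), yᵢ = Kᵢxᵢ:
  chloroform: x = 0.345, y = 0.803
  ethylbenzene: x = 0.655, y = 0.197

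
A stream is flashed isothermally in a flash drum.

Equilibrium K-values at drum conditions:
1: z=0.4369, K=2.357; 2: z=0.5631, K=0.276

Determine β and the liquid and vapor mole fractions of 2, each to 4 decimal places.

Let β = V/F and solve Σ zᵢ(Kᵢ−1)/(1+β(Kᵢ−1)) = 0.
Feasibility: ΣzᵢKᵢ = 1.1852, Σzᵢ/Kᵢ = 2.2256 — both > 1, two phases present.
Binary case is linear: z₁(K₁−1)(1+β(K₂−1)) + z₂(K₂−1)(1+β(K₁−1)) = 0
⇒ β = [z₁(K₁−1)+z₂(K₂−1)] / [−(K₁−1)(K₂−1)] = 0.18519/0.98247 = 0.1885
Compositions from xᵢ = zᵢ/(1+β(Kᵢ−1)), yᵢ = Kᵢxᵢ:
  1: x = 0.3479, y = 0.8200
  2: x = 0.6521, y = 0.1800

β = 0.1885, x_2 = 0.6521, y_2 = 0.1800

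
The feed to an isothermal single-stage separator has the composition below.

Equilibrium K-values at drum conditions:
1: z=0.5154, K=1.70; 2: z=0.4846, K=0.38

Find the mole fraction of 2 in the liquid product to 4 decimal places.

x_2 = 0.5303

Binary case is linear: z₁(K₁−1)(1+β(K₂−1)) + z₂(K₂−1)(1+β(K₁−1)) = 0
⇒ β = [z₁(K₁−1)+z₂(K₂−1)] / [−(K₁−1)(K₂−1)] = 0.06033/0.43400 = 0.1390
Compositions from xᵢ = zᵢ/(1+β(Kᵢ−1)), yᵢ = Kᵢxᵢ:
  1: x = 0.4697, y = 0.7985
  2: x = 0.5303, y = 0.2015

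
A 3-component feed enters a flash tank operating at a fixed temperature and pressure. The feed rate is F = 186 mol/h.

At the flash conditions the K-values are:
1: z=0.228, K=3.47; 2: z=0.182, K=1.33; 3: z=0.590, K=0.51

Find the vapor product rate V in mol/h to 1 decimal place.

V = 67.2 mol/h

Let β = V/F and solve Σ zᵢ(Kᵢ−1)/(1+β(Kᵢ−1)) = 0.
g(0) = ΣzᵢKᵢ − 1 = 0.334 and g(1) = 1 − Σzᵢ/Kᵢ = -0.359, so a root lies in (0, 1).
Iterate (Newton) starting at β = 0.5:
  β = 0.500: g = -0.0794, g' = -0.542 → β = 0.353
  β = 0.353: g = 0.0048, g' = -0.620 → β = 0.361
Converged at β = 0.361.
Then V = β·F = 0.3612·186 = 67.2 mol/h and L = F − V = 118.8 mol/h.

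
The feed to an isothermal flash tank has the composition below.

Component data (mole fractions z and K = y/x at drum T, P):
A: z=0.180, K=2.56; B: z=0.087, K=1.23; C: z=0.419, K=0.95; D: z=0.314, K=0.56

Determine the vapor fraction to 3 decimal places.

ψ = 0.408

Material balance + equilibrium reduce to Σ zᵢ(Kᵢ−1)/(1+ψ(Kᵢ−1)) = 0.
Feasibility: ΣzᵢKᵢ = 1.142, Σzᵢ/Kᵢ = 1.143 — both > 1, two phases present.
Newton iteration, ψ⁰ = 0.5:
  ψ = 0.500: g = -0.0229, g' = -0.243 → ψ = 0.406
  ψ = 0.406: g = 0.0007, g' = -0.259 → ψ = 0.408
Converged at ψ = 0.408.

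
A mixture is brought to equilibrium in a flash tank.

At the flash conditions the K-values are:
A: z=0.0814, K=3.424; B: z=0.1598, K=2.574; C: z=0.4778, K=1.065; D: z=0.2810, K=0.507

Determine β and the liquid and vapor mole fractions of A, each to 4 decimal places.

β = 0.7348, x_A = 0.0293, y_A = 0.1002

Rachford–Rice: g(β) = Σ zᵢ(Kᵢ−1)/(1+β(Kᵢ−1)) = 0.
Check two-phase: ΣzᵢKᵢ = 1.3414 > 1 and Σzᵢ/Kᵢ = 1.0887 > 1, so g(0) = 0.3414 > 0 and g(1) = -0.0887 < 0.
Iterate (Newton) starting at β = 0.47:
  β = 0.4700: g = 0.08663, g' = -0.3529 → β = 0.7155
  β = 0.7155: g = 0.00611, g' = -0.3164 → β = 0.7348
Converged at β = 0.7348.
Compositions from xᵢ = zᵢ/(1+β(Kᵢ−1)), yᵢ = Kᵢxᵢ:
  A: x = 0.0293, y = 0.1002
  B: x = 0.0741, y = 0.1907
  C: x = 0.4560, y = 0.4857
  D: x = 0.4406, y = 0.2234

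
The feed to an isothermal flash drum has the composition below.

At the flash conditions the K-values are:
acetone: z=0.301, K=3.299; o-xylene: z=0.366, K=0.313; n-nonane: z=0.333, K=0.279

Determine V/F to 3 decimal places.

V/F = 0.124

Newton–Raphson from V/F = 0.5:
  V/F = 0.500: g = -0.4365, g' = -1.168 → V/F = 0.126
  V/F = 0.126: g = -0.0033, g' = -1.372 → V/F = 0.124
Converged at V/F = 0.124.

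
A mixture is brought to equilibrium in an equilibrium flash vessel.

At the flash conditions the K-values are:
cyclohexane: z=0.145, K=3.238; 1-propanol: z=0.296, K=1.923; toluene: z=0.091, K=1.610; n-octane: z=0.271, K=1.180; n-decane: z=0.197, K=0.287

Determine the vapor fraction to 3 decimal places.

ψ = 0.834

Let ψ = V/F and solve Σ zᵢ(Kᵢ−1)/(1+ψ(Kᵢ−1)) = 0.
Feasibility: ΣzᵢKᵢ = 1.562, Σzᵢ/Kᵢ = 1.171 — both > 1, two phases present.
Newton iteration, ψ⁰ = 0.5:
  ψ = 0.500: g = 0.2091, g' = -0.549 → ψ = 0.881
  ψ = 0.881: g = -0.0396, g' = -0.904 → ψ = 0.837
  ψ = 0.837: g = -0.0022, g' = -0.806 → ψ = 0.834
Converged at ψ = 0.834.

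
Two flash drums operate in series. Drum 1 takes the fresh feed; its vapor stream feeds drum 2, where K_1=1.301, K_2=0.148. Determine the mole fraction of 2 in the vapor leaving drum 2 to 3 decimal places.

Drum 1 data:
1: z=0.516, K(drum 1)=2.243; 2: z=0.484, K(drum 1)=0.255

y_2 (drum 2) = 0.039

Drum 1:
Material balance + equilibrium reduce to Σ zᵢ(Kᵢ−1)/(1+ψ₁(Kᵢ−1)) = 0.
g(0) = ΣzᵢKᵢ − 1 = 0.281 and g(1) = 1 − Σzᵢ/Kᵢ = -1.128, so a root lies in (0, 1).
Binary case is linear: z₁(K₁−1)(1+ψ₁(K₂−1)) + z₂(K₂−1)(1+ψ₁(K₁−1)) = 0
⇒ ψ₁ = [z₁(K₁−1)+z₂(K₂−1)] / [−(K₁−1)(K₂−1)] = 0.2808/0.9260 = 0.303
Drum-1 compositions:
  1: x = 0.375, y = 0.841
  2: x = 0.625, y = 0.159
Drum-2 feed = drum-1 vapor: z₂ = (0.8406, 0.1594).
Drum 2:
Binary case is linear: z₁(K₁−1)(1+ψ₂(K₂−1)) + z₂(K₂−1)(1+ψ₂(K₁−1)) = 0
⇒ ψ₂ = [z₁(K₁−1)+z₂(K₂−1)] / [−(K₁−1)(K₂−1)] = 0.1172/0.2565 = 0.457
  1: x = 0.739, y = 0.961
  2: x = 0.261, y = 0.039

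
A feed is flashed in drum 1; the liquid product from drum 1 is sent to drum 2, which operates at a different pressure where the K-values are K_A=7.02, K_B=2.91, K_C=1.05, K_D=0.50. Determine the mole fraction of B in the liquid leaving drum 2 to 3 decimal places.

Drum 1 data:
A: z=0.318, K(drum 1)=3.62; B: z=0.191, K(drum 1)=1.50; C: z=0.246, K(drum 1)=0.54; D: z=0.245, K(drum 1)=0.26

x_B (drum 2) = 0.065

Drum 1:
Newton iteration, ψ₁⁰ = 0.5:
  ψ₁ = 0.500: g = 0.0023, g' = -0.865 → ψ₁ = 0.503
Converged at ψ₁ = 0.503.
Drum-1 compositions:
  A: x = 0.137, y = 0.497
  B: x = 0.153, y = 0.229
  C: x = 0.320, y = 0.173
  D: x = 0.390, y = 0.101
Drum-2 feed = drum-1 liquid: z₂ = (0.1372, 0.1526, 0.3200, 0.3901).
Drum 2:
Newton–Raphson from ψ₂ = 0.5:
  ψ₂ = 0.500: g = 0.1107, g' = -0.629 → ψ₂ = 0.676
  ψ₂ = 0.676: g = 0.0111, g' = -0.523 → ψ₂ = 0.697
Converged at ψ₂ = 0.697.
  A: x = 0.026, y = 0.185
  B: x = 0.065, y = 0.190
  C: x = 0.309, y = 0.325
  D: x = 0.599, y = 0.299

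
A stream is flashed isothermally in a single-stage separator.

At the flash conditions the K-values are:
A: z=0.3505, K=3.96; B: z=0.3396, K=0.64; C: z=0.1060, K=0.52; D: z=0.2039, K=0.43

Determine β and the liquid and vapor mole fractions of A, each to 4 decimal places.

β = 0.5556, x_A = 0.1325, y_A = 0.5248

Let β = V/F and solve Σ zᵢ(Kᵢ−1)/(1+β(Kᵢ−1)) = 0.
g(0) = ΣzᵢKᵢ − 1 = 0.7481 and g(1) = 1 − Σzᵢ/Kᵢ = -0.2972, so a root lies in (0, 1).
Newton–Raphson from β = 0.5:
  β = 0.5000: g = 0.03975, g' = -0.7366 → β = 0.5540
  β = 0.5540: g = 0.00115, g' = -0.6962 → β = 0.5556
Converged at β = 0.5556.
Compositions from xᵢ = zᵢ/(1+β(Kᵢ−1)), yᵢ = Kᵢxᵢ:
  A: x = 0.1325, y = 0.5248
  B: x = 0.4245, y = 0.2717
  C: x = 0.1446, y = 0.0752
  D: x = 0.2984, y = 0.1283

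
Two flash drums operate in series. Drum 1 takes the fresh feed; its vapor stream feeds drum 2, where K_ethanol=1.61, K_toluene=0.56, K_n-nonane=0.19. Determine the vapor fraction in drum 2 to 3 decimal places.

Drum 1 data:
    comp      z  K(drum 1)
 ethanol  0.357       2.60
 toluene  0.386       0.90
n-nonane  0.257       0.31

Drum 1:
Material balance + equilibrium reduce to Σ zᵢ(Kᵢ−1)/(1+ψ₁(Kᵢ−1)) = 0.
Feasibility: ΣzᵢKᵢ = 1.355, Σzᵢ/Kᵢ = 1.395 — both > 1, two phases present.
Iterate (Newton) starting at ψ₁ = 0.42:
  ψ₁ = 0.420: g = 0.0516, g' = -0.574 → ψ₁ = 0.510
Converged at ψ₁ = 0.510.
Drum-1 compositions:
  ethanol: x = 0.197, y = 0.511
  toluene: x = 0.407, y = 0.366
  n-nonane: x = 0.397, y = 0.123
Drum-2 feed = drum-1 vapor: z₂ = (0.5109, 0.3661, 0.1230).
Drum 2:
Rachford–Rice: g(ψ₂) = Σ zᵢ(Kᵢ−1)/(1+ψ₂(Kᵢ−1)) = 0.
g(0) = ΣzᵢKᵢ − 1 = 0.051 and g(1) = 1 − Σzᵢ/Kᵢ = -0.618, so a root lies in (0, 1).
Newton iteration, ψ₂⁰ = 0.5:
  ψ₂ = 0.500: g = -0.1351, g' = -0.456 → ψ₂ = 0.204
  ψ₂ = 0.204: g = -0.0190, g' = -0.352 → ψ₂ = 0.150
  ψ₂ = 0.150: g = -0.0002, g' = -0.345 → ψ₂ = 0.149
Converged at ψ₂ = 0.149.
  ethanol: x = 0.468, y = 0.754
  toluene: x = 0.392, y = 0.219
  n-nonane: x = 0.140, y = 0.027

V/F (drum 2) = 0.149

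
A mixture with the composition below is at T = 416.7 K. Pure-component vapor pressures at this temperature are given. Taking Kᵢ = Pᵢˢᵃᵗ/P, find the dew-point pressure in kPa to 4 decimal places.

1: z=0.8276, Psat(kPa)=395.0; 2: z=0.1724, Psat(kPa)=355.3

Pdew = 387.5348 kPa

At the dew point ψ → 1, so Σzᵢ/Kᵢ = 1 with Kᵢ = Pᵢˢᵃᵗ/P ⇒ 1/P = Σzᵢ/Pᵢˢᵃᵗ.
1/P = 0.8276/395.0 + 0.1724/355.3 = 0.0025804 ⇒ P = 387.5348 kPa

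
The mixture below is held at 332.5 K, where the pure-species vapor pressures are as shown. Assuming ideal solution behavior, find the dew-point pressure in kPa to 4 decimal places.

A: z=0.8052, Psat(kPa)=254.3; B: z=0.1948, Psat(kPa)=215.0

Pdew = 245.5563 kPa

At the dew point ψ → 1, so Σzᵢ/Kᵢ = 1 with Kᵢ = Pᵢˢᵃᵗ/P ⇒ 1/P = Σzᵢ/Pᵢˢᵃᵗ.
1/P = 0.8052/254.3 + 0.1948/215.0 = 0.0040724 ⇒ P = 245.5563 kPa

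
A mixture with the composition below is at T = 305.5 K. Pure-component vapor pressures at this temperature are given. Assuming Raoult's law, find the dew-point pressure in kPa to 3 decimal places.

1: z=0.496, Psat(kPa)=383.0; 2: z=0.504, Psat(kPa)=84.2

Pdew = 137.348 kPa

At the dew point ψ → 1, so Σzᵢ/Kᵢ = 1 with Kᵢ = Pᵢˢᵃᵗ/P ⇒ 1/P = Σzᵢ/Pᵢˢᵃᵗ.
1/P = 0.496/383.0 + 0.504/84.2 = 0.007281 ⇒ P = 137.348 kPa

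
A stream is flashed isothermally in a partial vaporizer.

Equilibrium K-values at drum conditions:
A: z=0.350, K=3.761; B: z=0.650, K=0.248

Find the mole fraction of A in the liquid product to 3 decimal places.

Rachford–Rice: g(ψ) = Σ zᵢ(Kᵢ−1)/(1+ψ(Kᵢ−1)) = 0.
Feasibility: ΣzᵢKᵢ = 1.478, Σzᵢ/Kᵢ = 2.714 — both > 1, two phases present.
Binary case is linear: z₁(K₁−1)(1+ψ(K₂−1)) + z₂(K₂−1)(1+ψ(K₁−1)) = 0
⇒ ψ = [z₁(K₁−1)+z₂(K₂−1)] / [−(K₁−1)(K₂−1)] = 0.4775/2.0763 = 0.230
Compositions from xᵢ = zᵢ/(1+ψ(Kᵢ−1)), yᵢ = Kᵢxᵢ:
  A: x = 0.214, y = 0.805
  B: x = 0.786, y = 0.195

x_A = 0.214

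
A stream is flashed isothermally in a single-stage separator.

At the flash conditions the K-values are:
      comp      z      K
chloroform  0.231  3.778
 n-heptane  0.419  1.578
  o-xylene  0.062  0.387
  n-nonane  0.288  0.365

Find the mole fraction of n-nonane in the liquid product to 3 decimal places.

Material balance + equilibrium reduce to Σ zᵢ(Kᵢ−1)/(1+ψ(Kᵢ−1)) = 0.
Check two-phase: ΣzᵢKᵢ = 1.663 > 1 and Σzᵢ/Kᵢ = 1.276 > 1, so g(0) = 0.663 > 0 and g(1) = -0.276 < 0.
Iterate (Newton) starting at ψ = 0.5:
  ψ = 0.500: g = 0.1337, g' = -0.694 → ψ = 0.693
  ψ = 0.693: g = -0.0001, g' = -0.720 → ψ = 0.692
Converged at ψ = 0.692.
Compositions from xᵢ = zᵢ/(1+ψ(Kᵢ−1)), yᵢ = Kᵢxᵢ:
  chloroform: x = 0.079, y = 0.298
  n-heptane: x = 0.299, y = 0.472
  o-xylene: x = 0.108, y = 0.042
  n-nonane: x = 0.514, y = 0.188

x_n-nonane = 0.514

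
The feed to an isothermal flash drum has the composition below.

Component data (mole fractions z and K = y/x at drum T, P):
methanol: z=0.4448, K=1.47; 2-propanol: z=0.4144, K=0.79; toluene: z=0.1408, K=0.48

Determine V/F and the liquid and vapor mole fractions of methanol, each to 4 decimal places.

V/F = 0.3240, x_methanol = 0.3860, y_methanol = 0.5674

Rachford–Rice: g(V/F) = Σ zᵢ(Kᵢ−1)/(1+V/F(Kᵢ−1)) = 0.
Feasibility: ΣzᵢKᵢ = 1.0488, Σzᵢ/Kᵢ = 1.1205 — both > 1, two phases present.
Iterate (Newton) starting at V/F = 0.5:
  V/F = 0.5000: g = -0.02690, g' = -0.1568 → V/F = 0.3284
  V/F = 0.3284: g = -0.00066, g' = -0.1502 → V/F = 0.3240
Converged at V/F = 0.3240.
Compositions from xᵢ = zᵢ/(1+V/F(Kᵢ−1)), yᵢ = Kᵢxᵢ:
  methanol: x = 0.3860, y = 0.5674
  2-propanol: x = 0.4447, y = 0.3513
  toluene: x = 0.1693, y = 0.0813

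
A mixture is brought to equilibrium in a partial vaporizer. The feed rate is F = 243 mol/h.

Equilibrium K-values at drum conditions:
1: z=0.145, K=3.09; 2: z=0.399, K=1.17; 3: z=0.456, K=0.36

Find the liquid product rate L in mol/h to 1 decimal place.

L = 216.6 mol/h

Rachford–Rice: g(V/F) = Σ zᵢ(Kᵢ−1)/(1+V/F(Kᵢ−1)) = 0.
Feasibility: ΣzᵢKᵢ = 1.079, Σzᵢ/Kᵢ = 1.655 — both > 1, two phases present.
Newton–Raphson from V/F = 0.5:
  V/F = 0.500: g = -0.2185, g' = -0.565 → V/F = 0.113
  V/F = 0.113: g = -0.0032, g' = -0.642 → V/F = 0.109
Converged at V/F = 0.109.
Then V = V/F·F = 0.1085·243 = 26.4 mol/h and L = F − V = 216.6 mol/h.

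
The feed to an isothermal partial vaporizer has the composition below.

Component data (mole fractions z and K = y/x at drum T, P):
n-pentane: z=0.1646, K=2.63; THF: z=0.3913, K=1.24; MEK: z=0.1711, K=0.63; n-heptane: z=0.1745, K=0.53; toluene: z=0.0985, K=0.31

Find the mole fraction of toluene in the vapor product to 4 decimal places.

Rachford–Rice: g(ψ) = Σ zᵢ(Kᵢ−1)/(1+ψ(Kᵢ−1)) = 0.
g(0) = ΣzᵢKᵢ − 1 = 0.1489 and g(1) = 1 − Σzᵢ/Kᵢ = -0.2967, so a root lies in (0, 1).
Newton iteration, ψ⁰ = 0.5:
  ψ = 0.5000: g = -0.05698, g' = -0.3612 → ψ = 0.3422
  ψ = 0.3422: g = -0.00019, g' = -0.3653 → ψ = 0.3417
Converged at ψ = 0.3417.
Compositions from xᵢ = zᵢ/(1+ψ(Kᵢ−1)), yᵢ = Kᵢxᵢ:
  n-pentane: x = 0.1057, y = 0.2780
  THF: x = 0.3616, y = 0.4484
  MEK: x = 0.1959, y = 0.1234
  n-heptane: x = 0.2079, y = 0.1102
  toluene: x = 0.1289, y = 0.0400

y_toluene = 0.0400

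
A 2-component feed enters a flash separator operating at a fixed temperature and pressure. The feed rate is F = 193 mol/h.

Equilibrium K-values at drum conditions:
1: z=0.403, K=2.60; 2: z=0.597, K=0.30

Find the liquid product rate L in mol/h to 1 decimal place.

L = 153.9 mol/h

Let β = V/F and solve Σ zᵢ(Kᵢ−1)/(1+β(Kᵢ−1)) = 0.
Check two-phase: ΣzᵢKᵢ = 1.227 > 1 and Σzᵢ/Kᵢ = 2.145 > 1, so g(0) = 0.227 > 0 and g(1) = -1.145 < 0.
Binary case is linear: z₁(K₁−1)(1+β(K₂−1)) + z₂(K₂−1)(1+β(K₁−1)) = 0
⇒ β = [z₁(K₁−1)+z₂(K₂−1)] / [−(K₁−1)(K₂−1)] = 0.2269/1.1200 = 0.203
Then V = β·F = 0.2026·193 = 39.1 mol/h and L = F − V = 153.9 mol/h.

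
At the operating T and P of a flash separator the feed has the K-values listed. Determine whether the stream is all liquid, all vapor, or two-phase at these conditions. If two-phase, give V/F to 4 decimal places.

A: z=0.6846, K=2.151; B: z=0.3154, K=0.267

two-phase, V/F = 0.6599

ΣzᵢKᵢ = 1.5568; Σzᵢ/Kᵢ = 1.4995.
Both exceed 1, so a two-phase solution exists.
Let ψ = V/F and solve Σ zᵢ(Kᵢ−1)/(1+ψ(Kᵢ−1)) = 0.
Newton iteration, ψ⁰ = 0.5:
  ψ = 0.5000: g = 0.13520, g' = -0.7876 → ψ = 0.6717
  ψ = 0.6717: g = -0.01098, g' = -0.9460 → ψ = 0.6601
  ψ = 0.6601: g = -0.00010, g' = -0.9289 → ψ = 0.6599
Converged at ψ = 0.6599.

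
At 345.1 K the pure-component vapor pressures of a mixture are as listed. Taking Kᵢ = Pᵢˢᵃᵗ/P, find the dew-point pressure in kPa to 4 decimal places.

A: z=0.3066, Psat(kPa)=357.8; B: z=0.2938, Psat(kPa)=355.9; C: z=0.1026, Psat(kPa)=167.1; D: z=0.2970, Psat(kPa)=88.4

At the dew point ψ → 1, so Σzᵢ/Kᵢ = 1 with Kᵢ = Pᵢˢᵃᵗ/P ⇒ 1/P = Σzᵢ/Pᵢˢᵃᵗ.
1/P = 0.3066/357.8 + 0.2938/355.9 + 0.1026/167.1 + 0.2970/88.4 = 0.0056561 ⇒ P = 176.7988 kPa

Pdew = 176.7988 kPa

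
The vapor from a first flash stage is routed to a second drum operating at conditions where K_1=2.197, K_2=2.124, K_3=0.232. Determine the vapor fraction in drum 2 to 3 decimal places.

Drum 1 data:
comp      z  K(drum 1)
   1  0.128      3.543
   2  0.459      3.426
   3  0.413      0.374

V/F (drum 2) = 0.653

Drum 1:
Material balance + equilibrium reduce to Σ zᵢ(Kᵢ−1)/(1+ψ₁(Kᵢ−1)) = 0.
g(0) = ΣzᵢKᵢ − 1 = 1.181 and g(1) = 1 − Σzᵢ/Kᵢ = -0.274, so a root lies in (0, 1).
Iterate (Newton) starting at ψ₁ = 0.59:
  ψ₁ = 0.590: g = 0.1782, g' = -0.996 → ψ₁ = 0.769
Converged at ψ₁ = 0.769.
Drum-1 compositions:
  1: x = 0.043, y = 0.153
  2: x = 0.160, y = 0.549
  3: x = 0.797, y = 0.298
Drum-2 feed = drum-1 vapor: z₂ = (0.1534, 0.5487, 0.2979).
Drum 2:
Rachford–Rice: g(ψ₂) = Σ zᵢ(Kᵢ−1)/(1+ψ₂(Kᵢ−1)) = 0.
Feasibility: ΣzᵢKᵢ = 1.572, Σzᵢ/Kᵢ = 1.612 — both > 1, two phases present.
Newton–Raphson from ψ₂ = 0.5:
  ψ₂ = 0.500: g = 0.1383, g' = -0.833 → ψ₂ = 0.666
  ψ₂ = 0.666: g = -0.0134, g' = -1.031 → ψ₂ = 0.653
Converged at ψ₂ = 0.653.
  1: x = 0.086, y = 0.189
  2: x = 0.316, y = 0.672
  3: x = 0.597, y = 0.139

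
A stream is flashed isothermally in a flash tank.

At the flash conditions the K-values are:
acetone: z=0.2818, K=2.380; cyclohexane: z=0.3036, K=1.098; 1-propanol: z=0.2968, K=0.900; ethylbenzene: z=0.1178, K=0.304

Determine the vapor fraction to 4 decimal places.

Material balance + equilibrium reduce to Σ zᵢ(Kᵢ−1)/(1+ψ(Kᵢ−1)) = 0.
Feasibility: ΣzᵢKᵢ = 1.3070, Σzᵢ/Kᵢ = 1.1122 — both > 1, two phases present.
Iterate (Newton) starting at ψ = 0.5:
  ψ = 0.5000: g = 0.10148, g' = -0.3281 → ψ = 0.8093
  ψ = 0.8093: g = -0.00876, g' = -0.4250 → ψ = 0.7887
  ψ = 0.7887: g = -0.00016, g' = -0.4095 → ψ = 0.7883
Converged at ψ = 0.7883.

ψ = 0.7883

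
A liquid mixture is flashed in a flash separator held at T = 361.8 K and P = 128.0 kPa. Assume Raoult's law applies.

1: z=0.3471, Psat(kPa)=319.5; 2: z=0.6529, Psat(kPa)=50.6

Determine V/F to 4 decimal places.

Raoult's law: Kᵢ = Pᵢˢᵃᵗ/P = Pᵢˢᵃᵗ/128.0.
  K_1 = 319.5/128.0 = 2.496094, K_2 = 50.6/128.0 = 0.395313
Material balance + equilibrium reduce to Σ zᵢ(Kᵢ−1)/(1+V/F(Kᵢ−1)) = 0.
Feasibility: ΣzᵢKᵢ = 1.1245, Σzᵢ/Kᵢ = 1.7907 — both > 1, two phases present.
Newton iteration, V/F⁰ = 0.55:
  V/F = 0.5500: g = -0.30665, g' = -0.7697 → V/F = 0.1516
  V/F = 0.1516: g = -0.01137, g' = -0.8055 → V/F = 0.1375
  V/F = 0.1375: g = 0.00009, g' = -0.8184 → V/F = 0.1376
Converged at V/F = 0.1376.

V/F = 0.1376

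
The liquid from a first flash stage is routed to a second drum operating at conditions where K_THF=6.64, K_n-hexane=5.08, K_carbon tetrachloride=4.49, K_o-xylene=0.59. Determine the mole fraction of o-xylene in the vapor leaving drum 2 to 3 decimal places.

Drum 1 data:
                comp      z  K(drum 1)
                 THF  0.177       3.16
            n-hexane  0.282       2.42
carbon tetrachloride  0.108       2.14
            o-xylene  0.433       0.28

y_o-xylene (drum 2) = 0.538

Drum 1:
Newton iteration, ψ₁⁰ = 0.5:
  ψ₁ = 0.500: g = 0.0093, g' = -0.990 → ψ₁ = 0.509
Converged at ψ₁ = 0.509.
Drum-1 compositions:
  THF: x = 0.084, y = 0.266
  n-hexane: x = 0.164, y = 0.396
  carbon tetrachloride: x = 0.068, y = 0.146
  o-xylene: x = 0.684, y = 0.191
Drum-2 feed = drum-1 liquid: z₂ = (0.0843, 0.1636, 0.0683, 0.6838).
Drum 2:
Material balance + equilibrium reduce to Σ zᵢ(Kᵢ−1)/(1+ψ₂(Kᵢ−1)) = 0.
g(0) = ΣzᵢKᵢ − 1 = 1.101 and g(1) = 1 − Σzᵢ/Kᵢ = -0.219, so a root lies in (0, 1).
Newton iteration, ψ₂⁰ = 0.41:
  ψ₂ = 0.410: g = 0.1544, g' = -0.933 → ψ₂ = 0.576
  ψ₂ = 0.576: g = 0.0237, g' = -0.680 → ψ₂ = 0.610
  ψ₂ = 0.610: g = 0.0006, g' = -0.649 → ψ₂ = 0.611
Converged at ψ₂ = 0.611.
  THF: x = 0.019, y = 0.126
  n-hexane: x = 0.047, y = 0.238
  carbon tetrachloride: x = 0.022, y = 0.098
  o-xylene: x = 0.912, y = 0.538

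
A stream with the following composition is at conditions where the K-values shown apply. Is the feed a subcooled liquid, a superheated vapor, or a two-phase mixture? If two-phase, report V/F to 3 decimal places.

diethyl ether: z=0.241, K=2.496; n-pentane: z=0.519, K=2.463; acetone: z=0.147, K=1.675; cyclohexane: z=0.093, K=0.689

ΣzᵢKᵢ = 2.190; Σzᵢ/Kᵢ = 0.530.
Since Σzᵢ/Kᵢ < 1 the mixture is above its dew point — single vapor phase.

superheated vapor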